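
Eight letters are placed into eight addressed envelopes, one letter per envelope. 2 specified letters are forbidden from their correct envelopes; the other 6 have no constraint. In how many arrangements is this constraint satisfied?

30960

Let A_j be the event that the j-th constrained one is fixed. By inclusion-exclusion over the 2 events:
Σ_{j=0}^{2} (-1)^j C(2,j)(8-j)!
= C(2,0)·8! - C(2,1)·7! + C(2,2)·6!
= 40320 - 10080 + 720
= 30960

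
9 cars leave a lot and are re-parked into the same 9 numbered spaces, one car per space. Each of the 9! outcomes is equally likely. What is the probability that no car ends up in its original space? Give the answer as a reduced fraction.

16687/45360

Favorable outcomes: !9 = 133496.
Total outcomes: 9! = 362880.
Probability = 133496/362880 = 16687/45360.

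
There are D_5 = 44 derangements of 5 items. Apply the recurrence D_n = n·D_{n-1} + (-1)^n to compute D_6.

265

D_6 = 6·44 + 1 = 265.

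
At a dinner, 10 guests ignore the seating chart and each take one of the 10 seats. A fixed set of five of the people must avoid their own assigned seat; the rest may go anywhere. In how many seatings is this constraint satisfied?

2170680

Inclusion-exclusion on the 5 forbidden self-matches:
Σ_{j=0}^{5} (-1)^j C(5,j)(10-j)!
= C(5,0)·10! - C(5,1)·9! + C(5,2)·8! - C(5,3)·7! + C(5,4)·6! - C(5,5)·5!
= 3628800 - 1814400 + 403200 - 50400 + 3600 - 120
= 2170680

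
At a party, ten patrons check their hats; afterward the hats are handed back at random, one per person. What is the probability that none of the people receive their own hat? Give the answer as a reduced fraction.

16481/44800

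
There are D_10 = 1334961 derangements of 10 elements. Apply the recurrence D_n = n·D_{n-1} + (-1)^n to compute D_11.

14684570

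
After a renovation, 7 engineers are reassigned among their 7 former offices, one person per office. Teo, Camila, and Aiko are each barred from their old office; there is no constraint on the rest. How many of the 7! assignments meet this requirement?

3216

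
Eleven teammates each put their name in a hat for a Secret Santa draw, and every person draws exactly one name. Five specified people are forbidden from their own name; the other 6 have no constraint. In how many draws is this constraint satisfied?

Let A_j be the event that the j-th constrained one is fixed. By inclusion-exclusion over the 5 events:
Σ_{j=0}^{5} (-1)^j C(5,j)(11-j)!
= C(5,0)·11! - C(5,1)·10! + C(5,2)·9! - C(5,3)·8! + C(5,4)·7! - C(5,5)·6!
= 39916800 - 18144000 + 3628800 - 403200 + 25200 - 720
= 25022880

25022880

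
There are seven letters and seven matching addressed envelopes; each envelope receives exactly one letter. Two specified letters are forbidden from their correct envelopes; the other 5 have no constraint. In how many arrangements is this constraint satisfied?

Let A_j be the event that the j-th constrained one is fixed. By inclusion-exclusion over the 2 events:
Σ_{j=0}^{2} (-1)^j C(2,j)(7-j)!
= C(2,0)·7! - C(2,1)·6! + C(2,2)·5!
= 5040 - 1440 + 120
= 3720

3720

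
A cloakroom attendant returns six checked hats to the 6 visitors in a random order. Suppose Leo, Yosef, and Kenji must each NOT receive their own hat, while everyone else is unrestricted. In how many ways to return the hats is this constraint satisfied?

Let A_j be the event that the j-th constrained one is fixed. By inclusion-exclusion over the 3 events:
Σ_{j=0}^{3} (-1)^j C(3,j)(6-j)!
= C(3,0)·6! - C(3,1)·5! + C(3,2)·4! - C(3,3)·3!
= 720 - 360 + 72 - 6
= 426

426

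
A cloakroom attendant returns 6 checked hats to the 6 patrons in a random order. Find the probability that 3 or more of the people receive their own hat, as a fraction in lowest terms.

7/90

Favorable outcomes: Σ_{i≥3} C(6,i)·!(6-i) = 20·2 + 15·1 + 6·0 + 1·1 = 56.
Total outcomes: 6! = 720.
Probability = 56/720 = 7/90.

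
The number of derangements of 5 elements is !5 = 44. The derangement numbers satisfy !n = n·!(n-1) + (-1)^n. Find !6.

!6 = 6·44 + 1 = 265.

265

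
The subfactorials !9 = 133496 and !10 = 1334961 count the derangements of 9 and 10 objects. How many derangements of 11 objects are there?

14684570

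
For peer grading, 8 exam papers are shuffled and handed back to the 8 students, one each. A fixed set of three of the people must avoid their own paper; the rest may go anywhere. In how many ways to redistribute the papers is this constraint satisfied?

27240

Let A_j be the event that the j-th constrained one is fixed. By inclusion-exclusion over the 3 events:
Σ_{j=0}^{3} (-1)^j C(3,j)(8-j)!
= C(3,0)·8! - C(3,1)·7! + C(3,2)·6! - C(3,3)·5!
= 40320 - 15120 + 2160 - 120
= 27240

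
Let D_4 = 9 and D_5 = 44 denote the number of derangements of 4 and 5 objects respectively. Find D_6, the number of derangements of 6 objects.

265

D_6 = (6-1)·(D_5 + D_4) = 5·(44 + 9) = 5·53 = 265.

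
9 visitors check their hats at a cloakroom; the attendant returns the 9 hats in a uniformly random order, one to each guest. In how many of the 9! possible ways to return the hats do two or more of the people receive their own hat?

95887

Sum C(9,i)·!(9-i) for i = 2..9:
  i=2: C(9,2)·!7 = 36·1854 = 66744
  i=3: C(9,3)·!6 = 84·265 = 22260
  i=4: C(9,4)·!5 = 126·44 = 5544
  i=5: C(9,5)·!4 = 126·9 = 1134
  i=6: C(9,6)·!3 = 84·2 = 168
  i=7: C(9,7)·!2 = 36·1 = 36
  i=8: C(9,8)·!1 = 9·0 = 0
  i=9: C(9,9)·!0 = 1·1 = 1
Total = 95887.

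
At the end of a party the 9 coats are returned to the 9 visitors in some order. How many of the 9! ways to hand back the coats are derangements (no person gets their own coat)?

133496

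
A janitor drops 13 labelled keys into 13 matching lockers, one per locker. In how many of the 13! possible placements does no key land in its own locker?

2290792932

!13 = 13! · Σ_{k=0}^{13} (-1)^k/k!
= 13! - 13!/1! + 13!/2! - 13!/3! + 13!/4! - 13!/5! + 13!/6! - 13!/7! + 13!/8! - 13!/9! + 13!/10! - 13!/11! + 13!/12! - 13!/13!
= 6227020800 - 6227020800 + 3113510400 - 1037836800 + 259459200 - 51891840 + 8648640 - 1235520 + 154440 - 17160 + 1716 - 156 + 13 - 1
= 2290792932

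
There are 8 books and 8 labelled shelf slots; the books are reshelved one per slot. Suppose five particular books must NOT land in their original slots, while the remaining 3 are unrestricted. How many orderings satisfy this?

Inclusion-exclusion on the 5 forbidden self-matches:
Σ_{j=0}^{5} (-1)^j C(5,j)(8-j)!
= C(5,0)·8! - C(5,1)·7! + C(5,2)·6! - C(5,3)·5! + C(5,4)·4! - C(5,5)·3!
= 40320 - 25200 + 7200 - 1200 + 120 - 6
= 21234

21234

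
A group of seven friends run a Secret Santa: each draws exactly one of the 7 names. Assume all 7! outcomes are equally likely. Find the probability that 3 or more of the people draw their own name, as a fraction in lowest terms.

Favorable outcomes: Σ_{i≥3} C(7,i)·!(7-i) = 35·9 + 35·2 + 21·1 + 7·0 + 1·1 = 407.
Total outcomes: 7! = 5040.
Probability = 407/5040 = 407/5040.

407/5040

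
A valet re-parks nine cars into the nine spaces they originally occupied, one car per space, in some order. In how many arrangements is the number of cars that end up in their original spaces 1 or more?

Sum C(9,i)·!(9-i) for i = 1..9:
  i=1: C(9,1)·!8 = 9·14833 = 133497
  i=2: C(9,2)·!7 = 36·1854 = 66744
  i=3: C(9,3)·!6 = 84·265 = 22260
  i=4: C(9,4)·!5 = 126·44 = 5544
  i=5: C(9,5)·!4 = 126·9 = 1134
  i=6: C(9,6)·!3 = 84·2 = 168
  i=7: C(9,7)·!2 = 36·1 = 36
  i=8: C(9,8)·!1 = 9·0 = 0
  i=9: C(9,9)·!0 = 1·1 = 1
Total = 229384.

229384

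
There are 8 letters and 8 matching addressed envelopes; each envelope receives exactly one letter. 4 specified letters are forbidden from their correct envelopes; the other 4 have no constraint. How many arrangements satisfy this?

24024

Let A_j be the event that the j-th constrained one is fixed. By inclusion-exclusion over the 4 events:
Σ_{j=0}^{4} (-1)^j C(4,j)(8-j)!
= C(4,0)·8! - C(4,1)·7! + C(4,2)·6! - C(4,3)·5! + C(4,4)·4!
= 40320 - 20160 + 4320 - 480 + 24
= 24024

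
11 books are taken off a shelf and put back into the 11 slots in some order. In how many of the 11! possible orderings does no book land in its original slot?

Recurrence: !11 = 10·(!10 + !9).
!11 = 10·(1334961 + 133496) = 10·1468457 = 14684570

14684570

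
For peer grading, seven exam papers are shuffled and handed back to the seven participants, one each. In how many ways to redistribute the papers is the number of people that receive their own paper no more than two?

Sum C(7,i)·!(7-i) for i = 0..2:
  i=0: C(7,0)·!7 = 1·1854 = 1854
  i=1: C(7,1)·!6 = 7·265 = 1855
  i=2: C(7,2)·!5 = 21·44 = 924
Total = 4633.

4633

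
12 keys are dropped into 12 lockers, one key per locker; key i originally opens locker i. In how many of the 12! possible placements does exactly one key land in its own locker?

176214840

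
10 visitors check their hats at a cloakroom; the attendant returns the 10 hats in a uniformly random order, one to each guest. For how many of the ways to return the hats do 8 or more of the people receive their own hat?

# with exactly i fixed is C(10,i)·!(10-i); sum over i=8..10:
  i=8: C(10,8)·!2 = 45·1 = 45
  i=9: C(10,9)·!1 = 10·0 = 0
  i=10: C(10,10)·!0 = 1·1 = 1
Total = 46.

46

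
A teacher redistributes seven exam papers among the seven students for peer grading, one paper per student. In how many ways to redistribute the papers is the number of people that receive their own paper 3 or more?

# with exactly i fixed is C(7,i)·!(7-i); sum over i=3..7:
  i=3: C(7,3)·!4 = 35·9 = 315
  i=4: C(7,4)·!3 = 35·2 = 70
  i=5: C(7,5)·!2 = 21·1 = 21
  i=6: C(7,6)·!1 = 7·0 = 0
  i=7: C(7,7)·!0 = 1·1 = 1
Total = 407.

407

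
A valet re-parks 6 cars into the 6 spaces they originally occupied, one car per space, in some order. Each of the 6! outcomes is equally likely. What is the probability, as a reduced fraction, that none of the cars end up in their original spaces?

Favorable outcomes: !6 = 265.
Total outcomes: 6! = 720.
Probability = 265/720 = 53/144.

53/144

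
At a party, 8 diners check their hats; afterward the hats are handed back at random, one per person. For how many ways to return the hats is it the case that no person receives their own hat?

The subfactorial !8 = [8!/e] (nearest integer).
8! = 40320, and 40320/e ≈ 14832.90, so !8 = 14833.

14833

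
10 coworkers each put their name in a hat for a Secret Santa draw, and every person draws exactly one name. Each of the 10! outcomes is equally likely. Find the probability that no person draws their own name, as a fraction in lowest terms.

16481/44800

Favorable outcomes: !10 = 1334961.
Total outcomes: 10! = 3628800.
Probability = 1334961/3628800 = 16481/44800.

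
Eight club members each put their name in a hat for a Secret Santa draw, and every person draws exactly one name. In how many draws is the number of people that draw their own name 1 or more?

25487

# with exactly i fixed is C(8,i)·!(8-i); sum over i=1..8:
  i=1: C(8,1)·!7 = 8·1854 = 14832
  i=2: C(8,2)·!6 = 28·265 = 7420
  i=3: C(8,3)·!5 = 56·44 = 2464
  i=4: C(8,4)·!4 = 70·9 = 630
  i=5: C(8,5)·!3 = 56·2 = 112
  i=6: C(8,6)·!2 = 28·1 = 28
  i=7: C(8,7)·!1 = 8·0 = 0
  i=8: C(8,8)·!0 = 1·1 = 1
Total = 25487.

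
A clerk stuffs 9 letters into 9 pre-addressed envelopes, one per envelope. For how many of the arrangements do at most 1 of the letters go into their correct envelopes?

Sum C(9,i)·!(9-i) for i = 0..1:
  i=0: C(9,0)·!9 = 1·133496 = 133496
  i=1: C(9,1)·!8 = 9·14833 = 133497
Total = 266993.

266993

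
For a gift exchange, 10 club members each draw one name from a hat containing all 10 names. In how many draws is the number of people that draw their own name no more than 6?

3628514

Sum C(10,i)·!(10-i) for i = 0..6:
  i=0: C(10,0)·!10 = 1·1334961 = 1334961
  i=1: C(10,1)·!9 = 10·133496 = 1334960
  i=2: C(10,2)·!8 = 45·14833 = 667485
  i=3: C(10,3)·!7 = 120·1854 = 222480
  i=4: C(10,4)·!6 = 210·265 = 55650
  i=5: C(10,5)·!5 = 252·44 = 11088
  i=6: C(10,6)·!4 = 210·9 = 1890
Total = 3628514.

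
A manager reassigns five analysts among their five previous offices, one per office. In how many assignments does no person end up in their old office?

44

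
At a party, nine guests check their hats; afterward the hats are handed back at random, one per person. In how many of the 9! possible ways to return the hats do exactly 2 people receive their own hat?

66744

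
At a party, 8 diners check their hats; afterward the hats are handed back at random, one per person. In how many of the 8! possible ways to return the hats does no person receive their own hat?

14833

Recurrence: !8 = 7·(!7 + !6).
!8 = 7·(1854 + 265) = 7·2119 = 14833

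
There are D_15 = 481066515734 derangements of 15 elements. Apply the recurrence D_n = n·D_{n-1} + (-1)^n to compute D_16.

7697064251745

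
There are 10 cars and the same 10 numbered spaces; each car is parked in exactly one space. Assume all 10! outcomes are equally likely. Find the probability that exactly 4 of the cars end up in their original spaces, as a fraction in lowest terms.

Favorable outcomes: C(10,4)·!6 = 210·265 = 55650.
Total outcomes: 10! = 3628800.
Probability = 55650/3628800 = 53/3456.

53/3456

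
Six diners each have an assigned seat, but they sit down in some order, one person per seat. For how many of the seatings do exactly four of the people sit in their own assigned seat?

Choose which 4 of the 6 are fixed: C(6,4) = 15.
The remaining 2 must be deranged: !2 = 1.
Total: 15 × 1 = 15.

15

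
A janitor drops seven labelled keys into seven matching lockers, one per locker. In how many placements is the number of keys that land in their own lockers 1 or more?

# with exactly i fixed is C(7,i)·!(7-i); sum over i=1..7:
  i=1: C(7,1)·!6 = 7·265 = 1855
  i=2: C(7,2)·!5 = 21·44 = 924
  i=3: C(7,3)·!4 = 35·9 = 315
  i=4: C(7,4)·!3 = 35·2 = 70
  i=5: C(7,5)·!2 = 21·1 = 21
  i=6: C(7,6)·!1 = 7·0 = 0
  i=7: C(7,7)·!0 = 1·1 = 1
Total = 3186.

3186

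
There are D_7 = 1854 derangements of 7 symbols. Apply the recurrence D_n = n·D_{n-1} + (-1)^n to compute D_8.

14833

D_8 = 8·1854 + 1 = 14833.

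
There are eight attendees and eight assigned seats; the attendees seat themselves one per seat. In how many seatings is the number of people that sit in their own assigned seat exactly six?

Choose which 6 of the 8 are fixed: C(8,6) = 28.
The remaining 2 must be deranged: !2 = 1.
Total: 28 × 1 = 28.

28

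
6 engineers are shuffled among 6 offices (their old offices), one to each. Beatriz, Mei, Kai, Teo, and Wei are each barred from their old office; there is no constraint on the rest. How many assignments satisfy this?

309

Let A_j be the event that the j-th constrained one is fixed. By inclusion-exclusion over the 5 events:
Σ_{j=0}^{5} (-1)^j C(5,j)(6-j)!
= C(5,0)·6! - C(5,1)·5! + C(5,2)·4! - C(5,3)·3! + C(5,4)·2! - C(5,5)·1!
= 720 - 600 + 240 - 60 + 10 - 1
= 309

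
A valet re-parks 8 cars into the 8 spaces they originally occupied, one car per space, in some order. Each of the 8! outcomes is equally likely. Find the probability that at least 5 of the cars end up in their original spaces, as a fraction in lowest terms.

Favorable outcomes: Σ_{i≥5} C(8,i)·!(8-i) = 56·2 + 28·1 + 8·0 + 1·1 = 141.
Total outcomes: 8! = 40320.
Probability = 141/40320 = 47/13440.

47/13440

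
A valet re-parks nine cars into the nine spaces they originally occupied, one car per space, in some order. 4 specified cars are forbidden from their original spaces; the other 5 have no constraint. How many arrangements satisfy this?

229080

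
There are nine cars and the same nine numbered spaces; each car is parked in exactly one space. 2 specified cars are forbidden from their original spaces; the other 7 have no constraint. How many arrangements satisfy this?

287280

Let A_j be the event that the j-th constrained one is fixed. By inclusion-exclusion over the 2 events:
Σ_{j=0}^{2} (-1)^j C(2,j)(9-j)!
= C(2,0)·9! - C(2,1)·8! + C(2,2)·7!
= 362880 - 80640 + 5040
= 287280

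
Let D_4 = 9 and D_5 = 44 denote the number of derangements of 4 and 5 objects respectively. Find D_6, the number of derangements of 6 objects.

265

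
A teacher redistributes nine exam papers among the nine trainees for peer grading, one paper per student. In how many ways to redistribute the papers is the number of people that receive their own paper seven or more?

37

Sum C(9,i)·!(9-i) for i = 7..9:
  i=7: C(9,7)·!2 = 36·1 = 36
  i=8: C(9,8)·!1 = 9·0 = 0
  i=9: C(9,9)·!0 = 1·1 = 1
Total = 37.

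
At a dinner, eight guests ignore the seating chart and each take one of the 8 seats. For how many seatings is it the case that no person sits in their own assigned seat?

Recurrence: !8 = 7·(!7 + !6).
!8 = 7·(1854 + 265) = 7·2119 = 14833

14833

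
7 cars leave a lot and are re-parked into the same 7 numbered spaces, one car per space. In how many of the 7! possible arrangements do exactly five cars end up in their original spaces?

21

Pick the 5 fixed positions: C(7,5) = 21 ways.
The remaining 2 must be deranged: !2 = 1.
Total: 21 × 1 = 21.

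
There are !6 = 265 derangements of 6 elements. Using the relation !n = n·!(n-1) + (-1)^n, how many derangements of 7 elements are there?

1854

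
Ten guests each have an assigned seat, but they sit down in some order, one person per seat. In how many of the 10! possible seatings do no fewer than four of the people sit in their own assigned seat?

68914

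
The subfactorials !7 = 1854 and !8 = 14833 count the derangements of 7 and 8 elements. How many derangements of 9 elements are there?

!9 = (9-1)·(!8 + !7) = 8·(14833 + 1854) = 8·16687 = 133496.

133496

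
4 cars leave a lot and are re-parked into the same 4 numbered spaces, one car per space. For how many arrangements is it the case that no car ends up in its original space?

9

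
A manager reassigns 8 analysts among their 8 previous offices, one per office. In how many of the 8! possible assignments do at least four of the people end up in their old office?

771

# with exactly i fixed is C(8,i)·!(8-i); sum over i=4..8:
  i=4: C(8,4)·!4 = 70·9 = 630
  i=5: C(8,5)·!3 = 56·2 = 112
  i=6: C(8,6)·!2 = 28·1 = 28
  i=7: C(8,7)·!1 = 8·0 = 0
  i=8: C(8,8)·!0 = 1·1 = 1
Total = 771.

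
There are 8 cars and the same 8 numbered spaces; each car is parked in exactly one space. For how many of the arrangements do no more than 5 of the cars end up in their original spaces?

40291

# with exactly i fixed is C(8,i)·!(8-i); sum over i=0..5:
  i=0: C(8,0)·!8 = 1·14833 = 14833
  i=1: C(8,1)·!7 = 8·1854 = 14832
  i=2: C(8,2)·!6 = 28·265 = 7420
  i=3: C(8,3)·!5 = 56·44 = 2464
  i=4: C(8,4)·!4 = 70·9 = 630
  i=5: C(8,5)·!3 = 56·2 = 112
Total = 40291.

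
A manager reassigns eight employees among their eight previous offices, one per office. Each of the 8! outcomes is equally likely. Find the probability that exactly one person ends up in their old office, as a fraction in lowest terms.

103/280

Favorable outcomes: C(8,1)·!7 = 8·1854 = 14832.
Total outcomes: 8! = 40320.
Probability = 14832/40320 = 103/280.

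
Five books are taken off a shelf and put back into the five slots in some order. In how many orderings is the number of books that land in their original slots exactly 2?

20

Choose which 2 of the 5 are fixed: C(5,2) = 10.
The other 3 form a derangement: !3 = 2.
Total: 10 × 2 = 20.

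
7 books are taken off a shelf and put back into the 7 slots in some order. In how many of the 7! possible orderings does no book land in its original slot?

By inclusion-exclusion, !7 = Σ (-1)^k · 7!/k! for k=0..7
= 7! - 7!/1! + 7!/2! - 7!/3! + 7!/4! - 7!/5! + 7!/6! - 7!/7!
= 5040 - 5040 + 2520 - 840 + 210 - 42 + 7 - 1
= 1854

1854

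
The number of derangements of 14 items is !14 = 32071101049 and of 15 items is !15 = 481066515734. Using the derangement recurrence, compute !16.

!16 = (16-1)·(!15 + !14) = 15·(481066515734 + 32071101049) = 15·513137616783 = 7697064251745.

7697064251745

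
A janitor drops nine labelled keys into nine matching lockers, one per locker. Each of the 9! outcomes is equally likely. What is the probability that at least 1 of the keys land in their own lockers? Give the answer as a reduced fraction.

28673/45360

Favorable outcomes: Σ_{i≥1} C(9,i)·!(9-i) = 9·14833 + 36·1854 + 84·265 + 126·44 + 126·9 + 84·2 + 36·1 + 9·0 + 1·1 = 229384.
Total outcomes: 9! = 362880.
Probability = 229384/362880 = 28673/45360.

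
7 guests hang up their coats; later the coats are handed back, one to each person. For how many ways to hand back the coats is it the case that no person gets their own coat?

1854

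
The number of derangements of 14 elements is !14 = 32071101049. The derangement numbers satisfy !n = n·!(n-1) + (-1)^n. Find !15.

481066515734

!15 = 15·32071101049 - 1 = 481066515734.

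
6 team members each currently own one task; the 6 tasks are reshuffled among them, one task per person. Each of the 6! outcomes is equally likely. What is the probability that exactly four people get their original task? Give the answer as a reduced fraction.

Favorable outcomes: C(6,4)·!2 = 15·1 = 15.
Total outcomes: 6! = 720.
Probability = 15/720 = 1/48.

1/48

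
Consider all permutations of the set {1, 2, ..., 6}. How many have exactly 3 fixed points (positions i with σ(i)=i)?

40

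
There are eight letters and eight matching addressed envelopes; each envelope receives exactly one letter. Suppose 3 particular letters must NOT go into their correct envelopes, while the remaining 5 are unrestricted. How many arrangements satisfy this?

27240

Inclusion-exclusion on the 3 forbidden self-matches:
Σ_{j=0}^{3} (-1)^j C(3,j)(8-j)!
= C(3,0)·8! - C(3,1)·7! + C(3,2)·6! - C(3,3)·5!
= 40320 - 15120 + 2160 - 120
= 27240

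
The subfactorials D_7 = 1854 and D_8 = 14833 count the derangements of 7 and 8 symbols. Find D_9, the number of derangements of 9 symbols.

D_9 = (9-1)·(D_8 + D_7) = 8·(14833 + 1854) = 8·16687 = 133496.

133496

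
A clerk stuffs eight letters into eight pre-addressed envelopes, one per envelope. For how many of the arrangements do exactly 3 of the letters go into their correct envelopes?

2464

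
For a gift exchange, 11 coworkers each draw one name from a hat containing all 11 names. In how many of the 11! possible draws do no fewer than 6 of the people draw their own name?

23684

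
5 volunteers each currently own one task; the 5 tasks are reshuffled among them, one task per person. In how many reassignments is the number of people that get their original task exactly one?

Choose which one of the 5 is fixed: C(5,1) = 5.
The other 4 form a derangement: !4 = 9.
Total: 5 × 9 = 45.

45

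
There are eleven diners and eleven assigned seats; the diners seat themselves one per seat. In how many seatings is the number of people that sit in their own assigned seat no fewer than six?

23684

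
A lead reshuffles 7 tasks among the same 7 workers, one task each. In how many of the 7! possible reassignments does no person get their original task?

!7 is the nearest integer to 7!/e.
7! = 5040, and 5040/e ≈ 1854.11, so !7 = 1854.

1854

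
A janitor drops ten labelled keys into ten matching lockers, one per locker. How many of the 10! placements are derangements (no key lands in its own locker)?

1334961

The subfactorial !10 = [10!/e] (nearest integer).
10! = 3628800, and 3628800/e ≈ 1334960.92, so !10 = 1334961.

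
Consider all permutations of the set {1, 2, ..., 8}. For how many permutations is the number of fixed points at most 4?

40179

Sum C(8,i)·!(8-i) for i = 0..4:
  i=0: C(8,0)·!8 = 1·14833 = 14833
  i=1: C(8,1)·!7 = 8·1854 = 14832
  i=2: C(8,2)·!6 = 28·265 = 7420
  i=3: C(8,3)·!5 = 56·44 = 2464
  i=4: C(8,4)·!4 = 70·9 = 630
Total = 40179.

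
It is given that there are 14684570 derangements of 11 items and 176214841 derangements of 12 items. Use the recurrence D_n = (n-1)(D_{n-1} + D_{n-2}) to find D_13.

D_13 = (13-1)·(D_12 + D_11) = 12·(176214841 + 14684570) = 12·190899411 = 2290792932.

2290792932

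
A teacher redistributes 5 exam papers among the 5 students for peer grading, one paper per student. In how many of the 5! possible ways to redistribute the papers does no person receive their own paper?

44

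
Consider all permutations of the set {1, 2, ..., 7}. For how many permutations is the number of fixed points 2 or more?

# with exactly i fixed is C(7,i)·!(7-i); sum over i=2..7:
  i=2: C(7,2)·!5 = 21·44 = 924
  i=3: C(7,3)·!4 = 35·9 = 315
  i=4: C(7,4)·!3 = 35·2 = 70
  i=5: C(7,5)·!2 = 21·1 = 21
  i=6: C(7,6)·!1 = 7·0 = 0
  i=7: C(7,7)·!0 = 1·1 = 1
Total = 1331.

1331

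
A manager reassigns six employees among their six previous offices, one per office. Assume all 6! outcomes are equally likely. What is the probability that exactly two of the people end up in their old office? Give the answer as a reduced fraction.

Favorable outcomes: C(6,2)·!4 = 15·9 = 135.
Total outcomes: 6! = 720.
Probability = 135/720 = 3/16.

3/16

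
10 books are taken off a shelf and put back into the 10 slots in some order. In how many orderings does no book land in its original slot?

1334961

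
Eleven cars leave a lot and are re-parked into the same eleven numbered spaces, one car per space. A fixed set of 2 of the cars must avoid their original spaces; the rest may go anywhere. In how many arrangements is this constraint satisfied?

33022080

Inclusion-exclusion on the 2 forbidden self-matches:
Σ_{j=0}^{2} (-1)^j C(2,j)(11-j)!
= C(2,0)·11! - C(2,1)·10! + C(2,2)·9!
= 39916800 - 7257600 + 362880
= 33022080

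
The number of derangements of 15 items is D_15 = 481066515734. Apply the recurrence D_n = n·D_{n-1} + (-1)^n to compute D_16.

7697064251745

D_16 = 16·481066515734 + 1 = 7697064251745.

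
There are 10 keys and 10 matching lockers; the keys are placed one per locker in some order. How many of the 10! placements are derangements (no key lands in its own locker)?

1334961

Use !n = n·!(n-1) + (-1)^n.
!10 = 10·133496 + 1 = 1334961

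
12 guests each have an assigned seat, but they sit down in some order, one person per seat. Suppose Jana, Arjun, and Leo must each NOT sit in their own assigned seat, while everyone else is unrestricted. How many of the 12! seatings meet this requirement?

369774720

Inclusion-exclusion on the 3 forbidden self-matches:
Σ_{j=0}^{3} (-1)^j C(3,j)(12-j)!
= C(3,0)·12! - C(3,1)·11! + C(3,2)·10! - C(3,3)·9!
= 479001600 - 119750400 + 10886400 - 362880
= 369774720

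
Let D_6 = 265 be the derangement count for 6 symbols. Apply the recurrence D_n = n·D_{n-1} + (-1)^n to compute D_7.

1854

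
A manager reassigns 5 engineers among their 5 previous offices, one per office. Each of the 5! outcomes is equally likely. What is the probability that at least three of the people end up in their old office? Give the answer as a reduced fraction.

Favorable outcomes: Σ_{i≥3} C(5,i)·!(5-i) = 10·1 + 5·0 + 1·1 = 11.
Total outcomes: 5! = 120.
Probability = 11/120 = 11/120.

11/120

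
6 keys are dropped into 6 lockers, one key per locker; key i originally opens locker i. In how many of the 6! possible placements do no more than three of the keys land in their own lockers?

704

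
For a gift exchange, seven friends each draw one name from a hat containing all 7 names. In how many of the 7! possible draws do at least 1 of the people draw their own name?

# with exactly i fixed is C(7,i)·!(7-i); sum over i=1..7:
  i=1: C(7,1)·!6 = 7·265 = 1855
  i=2: C(7,2)·!5 = 21·44 = 924
  i=3: C(7,3)·!4 = 35·9 = 315
  i=4: C(7,4)·!3 = 35·2 = 70
  i=5: C(7,5)·!2 = 21·1 = 21
  i=6: C(7,6)·!1 = 7·0 = 0
  i=7: C(7,7)·!0 = 1·1 = 1
Total = 3186.

3186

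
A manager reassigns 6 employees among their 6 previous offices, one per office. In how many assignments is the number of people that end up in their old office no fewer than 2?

Sum C(6,i)·!(6-i) for i = 2..6:
  i=2: C(6,2)·!4 = 15·9 = 135
  i=3: C(6,3)·!3 = 20·2 = 40
  i=4: C(6,4)·!2 = 15·1 = 15
  i=5: C(6,5)·!1 = 6·0 = 0
  i=6: C(6,6)·!0 = 1·1 = 1
Total = 191.

191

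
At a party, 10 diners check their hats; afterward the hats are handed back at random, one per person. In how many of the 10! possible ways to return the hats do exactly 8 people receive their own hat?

45

Choose which 8 of the 10 are fixed: C(10,8) = 45.
The other 2 form a derangement: !2 = 1.
Total: 45 × 1 = 45.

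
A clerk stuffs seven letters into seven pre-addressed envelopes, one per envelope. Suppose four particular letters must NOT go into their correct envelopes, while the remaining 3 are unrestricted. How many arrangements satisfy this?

2790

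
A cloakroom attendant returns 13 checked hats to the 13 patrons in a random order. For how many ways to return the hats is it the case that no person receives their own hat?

2290792932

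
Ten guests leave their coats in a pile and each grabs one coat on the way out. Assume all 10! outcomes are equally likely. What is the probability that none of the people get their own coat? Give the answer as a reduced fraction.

Favorable outcomes: !10 = 1334961.
Total outcomes: 10! = 3628800.
Probability = 1334961/3628800 = 16481/44800.

16481/44800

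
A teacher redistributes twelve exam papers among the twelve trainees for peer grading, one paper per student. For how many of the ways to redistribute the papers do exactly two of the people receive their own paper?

Pick the 2 fixed positions: C(12,2) = 66 ways.
The remaining 10 must be deranged: !10 = 1334961.
Total: 66 × 1334961 = 88107426.

88107426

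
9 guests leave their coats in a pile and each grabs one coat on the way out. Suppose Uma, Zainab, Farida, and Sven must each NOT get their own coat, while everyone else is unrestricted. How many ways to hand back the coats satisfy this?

Let A_j be the event that the j-th constrained one is fixed. By inclusion-exclusion over the 4 events:
Σ_{j=0}^{4} (-1)^j C(4,j)(9-j)!
= C(4,0)·9! - C(4,1)·8! + C(4,2)·7! - C(4,3)·6! + C(4,4)·5!
= 362880 - 161280 + 30240 - 2880 + 120
= 229080

229080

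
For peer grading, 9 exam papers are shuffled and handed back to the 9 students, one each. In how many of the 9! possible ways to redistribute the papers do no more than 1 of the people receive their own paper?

266993

# with exactly i fixed is C(9,i)·!(9-i); sum over i=0..1:
  i=0: C(9,0)·!9 = 1·133496 = 133496
  i=1: C(9,1)·!8 = 9·14833 = 133497
Total = 266993.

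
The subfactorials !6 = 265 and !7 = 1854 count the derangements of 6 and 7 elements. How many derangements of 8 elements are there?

14833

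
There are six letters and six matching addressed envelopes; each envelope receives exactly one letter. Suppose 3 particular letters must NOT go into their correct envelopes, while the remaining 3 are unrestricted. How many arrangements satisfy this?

426

Let A_j be the event that the j-th constrained one is fixed. By inclusion-exclusion over the 3 events:
Σ_{j=0}^{3} (-1)^j C(3,j)(6-j)!
= C(3,0)·6! - C(3,1)·5! + C(3,2)·4! - C(3,3)·3!
= 720 - 360 + 72 - 6
= 426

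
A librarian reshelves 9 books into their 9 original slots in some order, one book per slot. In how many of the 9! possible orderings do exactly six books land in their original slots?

168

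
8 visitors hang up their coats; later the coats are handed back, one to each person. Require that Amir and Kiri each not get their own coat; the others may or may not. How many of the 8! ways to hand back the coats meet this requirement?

Inclusion-exclusion on the 2 forbidden self-matches:
Σ_{j=0}^{2} (-1)^j C(2,j)(8-j)!
= C(2,0)·8! - C(2,1)·7! + C(2,2)·6!
= 40320 - 10080 + 720
= 30960

30960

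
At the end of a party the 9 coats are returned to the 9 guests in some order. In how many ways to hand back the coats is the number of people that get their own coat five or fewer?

# with exactly i fixed is C(9,i)·!(9-i); sum over i=0..5:
  i=0: C(9,0)·!9 = 1·133496 = 133496
  i=1: C(9,1)·!8 = 9·14833 = 133497
  i=2: C(9,2)·!7 = 36·1854 = 66744
  i=3: C(9,3)·!6 = 84·265 = 22260
  i=4: C(9,4)·!5 = 126·44 = 5544
  i=5: C(9,5)·!4 = 126·9 = 1134
Total = 362675.

362675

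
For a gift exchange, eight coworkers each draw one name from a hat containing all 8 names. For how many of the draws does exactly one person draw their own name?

14832

Pick the single fixed position: C(8,1) = 8 ways.
The remaining 7 must be deranged: !7 = 1854.
Total: 8 × 1854 = 14832.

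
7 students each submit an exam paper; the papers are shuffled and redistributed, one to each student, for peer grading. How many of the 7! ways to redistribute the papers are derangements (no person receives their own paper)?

The number of derangements of 7 is !7 = Σ_{k=0}^{7} (-1)^k·7!/k!
= 7! - 7!/1! + 7!/2! - 7!/3! + 7!/4! - 7!/5! + 7!/6! - 7!/7!
= 5040 - 5040 + 2520 - 840 + 210 - 42 + 7 - 1
= 1854

1854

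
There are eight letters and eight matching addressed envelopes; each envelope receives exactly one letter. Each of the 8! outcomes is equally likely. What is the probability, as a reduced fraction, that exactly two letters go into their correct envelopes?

Favorable outcomes: C(8,2)·!6 = 28·265 = 7420.
Total outcomes: 8! = 40320.
Probability = 7420/40320 = 53/288.

53/288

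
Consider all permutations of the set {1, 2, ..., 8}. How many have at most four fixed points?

# with exactly i fixed is C(8,i)·!(8-i); sum over i=0..4:
  i=0: C(8,0)·!8 = 1·14833 = 14833
  i=1: C(8,1)·!7 = 8·1854 = 14832
  i=2: C(8,2)·!6 = 28·265 = 7420
  i=3: C(8,3)·!5 = 56·44 = 2464
  i=4: C(8,4)·!4 = 70·9 = 630
Total = 40179.

40179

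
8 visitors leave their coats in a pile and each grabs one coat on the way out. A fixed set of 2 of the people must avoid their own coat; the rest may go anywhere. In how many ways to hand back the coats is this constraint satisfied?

30960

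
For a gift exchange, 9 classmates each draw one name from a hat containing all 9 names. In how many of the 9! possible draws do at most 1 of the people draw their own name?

266993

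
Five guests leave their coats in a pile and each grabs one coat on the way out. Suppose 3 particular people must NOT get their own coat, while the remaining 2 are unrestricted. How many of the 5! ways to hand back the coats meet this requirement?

Inclusion-exclusion on the 3 forbidden self-matches:
Σ_{j=0}^{3} (-1)^j C(3,j)(5-j)!
= C(3,0)·5! - C(3,1)·4! + C(3,2)·3! - C(3,3)·2!
= 120 - 72 + 18 - 2
= 64

64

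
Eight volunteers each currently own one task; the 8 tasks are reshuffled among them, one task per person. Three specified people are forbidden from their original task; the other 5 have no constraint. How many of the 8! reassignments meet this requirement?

27240

Inclusion-exclusion on the 3 forbidden self-matches:
Σ_{j=0}^{3} (-1)^j C(3,j)(8-j)!
= C(3,0)·8! - C(3,1)·7! + C(3,2)·6! - C(3,3)·5!
= 40320 - 15120 + 2160 - 120
= 27240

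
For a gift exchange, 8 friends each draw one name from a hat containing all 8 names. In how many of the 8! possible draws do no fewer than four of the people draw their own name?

# with exactly i fixed is C(8,i)·!(8-i); sum over i=4..8:
  i=4: C(8,4)·!4 = 70·9 = 630
  i=5: C(8,5)·!3 = 56·2 = 112
  i=6: C(8,6)·!2 = 28·1 = 28
  i=7: C(8,7)·!1 = 8·0 = 0
  i=8: C(8,8)·!0 = 1·1 = 1
Total = 771.

771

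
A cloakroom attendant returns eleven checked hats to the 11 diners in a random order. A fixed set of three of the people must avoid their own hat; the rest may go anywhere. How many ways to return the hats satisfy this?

Let A_j be the event that the j-th constrained one is fixed. By inclusion-exclusion over the 3 events:
Σ_{j=0}^{3} (-1)^j C(3,j)(11-j)!
= C(3,0)·11! - C(3,1)·10! + C(3,2)·9! - C(3,3)·8!
= 39916800 - 10886400 + 1088640 - 40320
= 30078720

30078720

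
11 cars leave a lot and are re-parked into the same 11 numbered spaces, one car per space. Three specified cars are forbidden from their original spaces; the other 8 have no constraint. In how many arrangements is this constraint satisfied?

Inclusion-exclusion on the 3 forbidden self-matches:
Σ_{j=0}^{3} (-1)^j C(3,j)(11-j)!
= C(3,0)·11! - C(3,1)·10! + C(3,2)·9! - C(3,3)·8!
= 39916800 - 10886400 + 1088640 - 40320
= 30078720

30078720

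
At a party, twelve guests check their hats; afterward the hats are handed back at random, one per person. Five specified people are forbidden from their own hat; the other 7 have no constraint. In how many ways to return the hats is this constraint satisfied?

Inclusion-exclusion on the 5 forbidden self-matches:
Σ_{j=0}^{5} (-1)^j C(5,j)(12-j)!
= C(5,0)·12! - C(5,1)·11! + C(5,2)·10! - C(5,3)·9! + C(5,4)·8! - C(5,5)·7!
= 479001600 - 199584000 + 36288000 - 3628800 + 201600 - 5040
= 312273360

312273360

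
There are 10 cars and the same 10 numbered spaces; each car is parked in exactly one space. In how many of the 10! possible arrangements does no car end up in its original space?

!10 = 10! · Σ_{k=0}^{10} (-1)^k/k!
= 10! - 10!/1! + 10!/2! - 10!/3! + 10!/4! - 10!/5! + 10!/6! - 10!/7! + 10!/8! - 10!/9! + 10!/10!
= 3628800 - 3628800 + 1814400 - 604800 + 151200 - 30240 + 5040 - 720 + 90 - 10 + 1
= 1334961

1334961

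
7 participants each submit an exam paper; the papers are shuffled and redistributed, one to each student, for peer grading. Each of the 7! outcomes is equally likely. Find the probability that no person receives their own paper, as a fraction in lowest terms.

103/280

Favorable outcomes: !7 = 1854.
Total outcomes: 7! = 5040.
Probability = 1854/5040 = 103/280.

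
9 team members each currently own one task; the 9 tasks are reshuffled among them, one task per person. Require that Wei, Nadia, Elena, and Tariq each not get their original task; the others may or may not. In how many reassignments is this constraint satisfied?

Inclusion-exclusion on the 4 forbidden self-matches:
Σ_{j=0}^{4} (-1)^j C(4,j)(9-j)!
= C(4,0)·9! - C(4,1)·8! + C(4,2)·7! - C(4,3)·6! + C(4,4)·5!
= 362880 - 161280 + 30240 - 2880 + 120
= 229080

229080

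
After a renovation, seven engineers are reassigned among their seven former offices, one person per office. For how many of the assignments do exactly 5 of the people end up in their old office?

Pick the 5 fixed positions: C(7,5) = 21 ways.
The other 2 form a derangement: !2 = 1.
Total: 21 × 1 = 21.

21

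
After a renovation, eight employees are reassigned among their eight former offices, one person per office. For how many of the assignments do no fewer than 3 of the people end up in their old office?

3235

Sum C(8,i)·!(8-i) for i = 3..8:
  i=3: C(8,3)·!5 = 56·44 = 2464
  i=4: C(8,4)·!4 = 70·9 = 630
  i=5: C(8,5)·!3 = 56·2 = 112
  i=6: C(8,6)·!2 = 28·1 = 28
  i=7: C(8,7)·!1 = 8·0 = 0
  i=8: C(8,8)·!0 = 1·1 = 1
Total = 3235.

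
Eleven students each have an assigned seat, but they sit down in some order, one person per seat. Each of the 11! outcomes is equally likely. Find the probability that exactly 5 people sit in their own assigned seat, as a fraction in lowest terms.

53/17280

Favorable outcomes: C(11,5)·!6 = 462·265 = 122430.
Total outcomes: 11! = 39916800.
Probability = 122430/39916800 = 53/17280.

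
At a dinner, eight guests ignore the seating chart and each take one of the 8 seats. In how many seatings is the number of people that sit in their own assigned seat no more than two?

Sum C(8,i)·!(8-i) for i = 0..2:
  i=0: C(8,0)·!8 = 1·14833 = 14833
  i=1: C(8,1)·!7 = 8·1854 = 14832
  i=2: C(8,2)·!6 = 28·265 = 7420
Total = 37085.

37085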